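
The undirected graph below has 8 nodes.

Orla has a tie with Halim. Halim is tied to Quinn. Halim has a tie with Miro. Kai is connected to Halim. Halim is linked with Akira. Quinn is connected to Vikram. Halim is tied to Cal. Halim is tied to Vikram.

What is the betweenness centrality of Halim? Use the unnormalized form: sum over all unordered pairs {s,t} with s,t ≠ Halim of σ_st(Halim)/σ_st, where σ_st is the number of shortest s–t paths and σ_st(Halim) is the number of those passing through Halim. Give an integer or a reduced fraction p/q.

20

Pairs whose geodesics pass through Halim — Miro–Vikram: 1; Miro–Orla: 1; Miro–Cal: 1; Miro–Quinn: 1; Miro–Akira: 1; Miro–Kai: 1; Vikram–Orla: 1; Vikram–Cal: 1; Vikram–Akira: 1; Vikram–Kai: 1; Orla–Cal: 1; Orla–Quinn: 1; Orla–Akira: 1; Orla–Kai: 1 … (+6 more pairs).
All other pairs contribute 0.
Summing the contributions gives betweenness(Halim) = 20.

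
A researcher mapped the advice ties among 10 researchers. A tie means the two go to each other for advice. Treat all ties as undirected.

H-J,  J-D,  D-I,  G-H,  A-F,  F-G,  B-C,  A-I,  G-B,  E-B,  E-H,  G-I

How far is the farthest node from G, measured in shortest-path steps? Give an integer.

2

Distances from G: A:2, B:1, C:2, D:2, E:2, F:1, H:1, I:1, J:2.
The largest is 2 (to E, J, A, D, and C), so the eccentricity of G is 2.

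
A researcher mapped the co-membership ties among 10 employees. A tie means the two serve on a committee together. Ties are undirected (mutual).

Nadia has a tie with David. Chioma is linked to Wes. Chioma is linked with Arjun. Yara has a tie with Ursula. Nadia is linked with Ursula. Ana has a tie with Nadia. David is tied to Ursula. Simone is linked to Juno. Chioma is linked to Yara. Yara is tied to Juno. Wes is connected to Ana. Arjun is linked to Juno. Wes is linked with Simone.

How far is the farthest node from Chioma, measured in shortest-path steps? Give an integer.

Distances from Chioma: Ana:2, Arjun:1, David:3, Juno:2, Nadia:3, Simone:2, Ursula:2, Wes:1, Yara:1.
The largest is 3 (to Nadia and David), so the eccentricity of Chioma is 3.

3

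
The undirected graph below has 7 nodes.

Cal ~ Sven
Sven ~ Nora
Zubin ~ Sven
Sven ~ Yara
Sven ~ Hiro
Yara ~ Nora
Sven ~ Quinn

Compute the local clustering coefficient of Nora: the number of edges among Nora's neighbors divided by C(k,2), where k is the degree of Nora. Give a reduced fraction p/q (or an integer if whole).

1

Nora's neighbors: Sven and Yara (k = 2).
Possible neighbor pairs: C(2,2) = 1. Edges among them: Sven–Yara → e = 1.
Clustering(Nora) = 1/1.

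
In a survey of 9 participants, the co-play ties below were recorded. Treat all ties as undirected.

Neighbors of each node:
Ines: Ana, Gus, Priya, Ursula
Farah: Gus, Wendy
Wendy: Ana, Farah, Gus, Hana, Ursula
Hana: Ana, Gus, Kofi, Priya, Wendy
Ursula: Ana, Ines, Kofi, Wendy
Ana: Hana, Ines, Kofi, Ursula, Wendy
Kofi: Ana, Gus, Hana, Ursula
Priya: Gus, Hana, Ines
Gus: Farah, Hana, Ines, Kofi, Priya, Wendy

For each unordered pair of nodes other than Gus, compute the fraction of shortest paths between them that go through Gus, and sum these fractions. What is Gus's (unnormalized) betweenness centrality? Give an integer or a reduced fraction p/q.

Pairs whose geodesics pass through Gus — Ines–Farah: 1; Ines–Wendy: 1/3; Ines–Hana: 1/3; Ines–Kofi: 1/3; Farah–Hana: 1/2; Farah–Kofi: 1; Farah–Priya: 1; Wendy–Kofi: 1/4; Wendy–Priya: 1/2; Kofi–Priya: 1/2.
All other pairs contribute 0.
Summing the contributions gives betweenness(Gus) = 23/4.

23/4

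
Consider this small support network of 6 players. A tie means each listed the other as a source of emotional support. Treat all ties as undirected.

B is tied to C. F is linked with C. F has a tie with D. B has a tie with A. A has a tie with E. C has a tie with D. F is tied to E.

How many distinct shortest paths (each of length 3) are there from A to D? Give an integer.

2

The shortest distance is 3. The length-3 paths are: A–E–F–D; A–B–C–D.
That gives 2 distinct shortest paths.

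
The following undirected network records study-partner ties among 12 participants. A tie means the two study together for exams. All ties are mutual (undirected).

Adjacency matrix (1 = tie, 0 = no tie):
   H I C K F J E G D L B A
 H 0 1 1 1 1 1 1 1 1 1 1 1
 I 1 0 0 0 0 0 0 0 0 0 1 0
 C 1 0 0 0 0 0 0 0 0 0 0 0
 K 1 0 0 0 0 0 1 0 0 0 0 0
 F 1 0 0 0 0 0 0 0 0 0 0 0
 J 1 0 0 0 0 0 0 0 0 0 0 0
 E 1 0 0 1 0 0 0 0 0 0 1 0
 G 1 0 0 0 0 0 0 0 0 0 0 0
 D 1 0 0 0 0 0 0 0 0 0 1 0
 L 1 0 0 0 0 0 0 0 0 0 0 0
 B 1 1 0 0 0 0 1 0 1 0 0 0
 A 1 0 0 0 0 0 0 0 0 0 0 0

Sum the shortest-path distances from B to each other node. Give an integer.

Distances from B: A:2, C:2, D:1, E:1, F:2, G:2, H:1, I:1, J:2, K:2, L:2.
Sum = 2 + 2 + 1 + 1 + 2 + 2 + 1 + 1 + 2 + 2 + 2 = 18.

18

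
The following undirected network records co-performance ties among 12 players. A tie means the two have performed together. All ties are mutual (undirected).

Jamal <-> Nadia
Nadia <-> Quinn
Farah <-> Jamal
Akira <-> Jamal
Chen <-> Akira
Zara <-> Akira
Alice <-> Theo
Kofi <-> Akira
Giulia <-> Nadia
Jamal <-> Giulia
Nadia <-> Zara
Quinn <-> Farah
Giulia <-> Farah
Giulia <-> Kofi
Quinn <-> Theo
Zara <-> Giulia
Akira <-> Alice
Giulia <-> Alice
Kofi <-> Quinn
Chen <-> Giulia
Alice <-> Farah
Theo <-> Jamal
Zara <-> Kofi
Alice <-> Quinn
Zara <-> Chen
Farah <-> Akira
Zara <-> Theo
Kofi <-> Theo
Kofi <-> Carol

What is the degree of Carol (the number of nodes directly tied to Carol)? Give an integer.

1

Carol is directly tied to Kofi. That is 1 neighbor, so the degree of Carol is 1.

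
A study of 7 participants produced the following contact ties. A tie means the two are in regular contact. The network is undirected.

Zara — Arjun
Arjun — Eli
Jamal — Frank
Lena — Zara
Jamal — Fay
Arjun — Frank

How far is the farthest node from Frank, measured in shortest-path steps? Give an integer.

3

Distances from Frank: Arjun:1, Eli:2, Fay:2, Jamal:1, Lena:3, Zara:2.
The largest is 3 (to Lena), so the eccentricity of Frank is 3.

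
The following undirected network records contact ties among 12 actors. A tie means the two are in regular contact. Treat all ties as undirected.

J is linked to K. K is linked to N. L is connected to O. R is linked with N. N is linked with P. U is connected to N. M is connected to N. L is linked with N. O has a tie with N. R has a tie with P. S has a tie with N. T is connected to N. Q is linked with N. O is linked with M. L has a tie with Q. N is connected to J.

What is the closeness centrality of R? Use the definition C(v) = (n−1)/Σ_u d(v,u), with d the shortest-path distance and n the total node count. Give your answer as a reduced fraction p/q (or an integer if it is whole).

11/20

Distances from R: J:2, K:2, L:2, M:2, N:1, O:2, P:1, Q:2, S:2, T:2, U:2. Sum = 20.
n = 12, so closeness = 11/20.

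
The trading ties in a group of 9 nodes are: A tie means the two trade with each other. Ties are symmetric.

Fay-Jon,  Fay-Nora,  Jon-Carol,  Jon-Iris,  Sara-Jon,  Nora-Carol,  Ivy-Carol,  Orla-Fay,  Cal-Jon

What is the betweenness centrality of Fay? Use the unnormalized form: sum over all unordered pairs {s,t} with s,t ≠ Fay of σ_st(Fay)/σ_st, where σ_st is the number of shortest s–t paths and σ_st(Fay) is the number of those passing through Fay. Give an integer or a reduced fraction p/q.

Pairs whose geodesics pass through Fay — Cal–Nora: 1/2; Cal–Orla: 1; Iris–Nora: 1/2; Iris–Orla: 1; Jon–Nora: 1/2; Jon–Orla: 1; Sara–Nora: 1/2; Sara–Orla: 1; Carol–Orla: 2/2; Ivy–Orla: 2/2; Nora–Orla: 1.
All other pairs contribute 0.
Summing the contributions gives betweenness(Fay) = 9.

9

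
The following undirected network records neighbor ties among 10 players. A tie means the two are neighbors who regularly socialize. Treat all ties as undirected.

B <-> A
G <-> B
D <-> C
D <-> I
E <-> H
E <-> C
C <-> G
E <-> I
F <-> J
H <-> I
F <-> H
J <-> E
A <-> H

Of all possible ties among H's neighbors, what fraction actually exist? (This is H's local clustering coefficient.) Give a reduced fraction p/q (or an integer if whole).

1/6

H's neighbors: A, E, F, and I (k = 4).
Possible neighbor pairs: C(4,2) = 6. Edges among them: E–I → e = 1.
Clustering(H) = 1/6.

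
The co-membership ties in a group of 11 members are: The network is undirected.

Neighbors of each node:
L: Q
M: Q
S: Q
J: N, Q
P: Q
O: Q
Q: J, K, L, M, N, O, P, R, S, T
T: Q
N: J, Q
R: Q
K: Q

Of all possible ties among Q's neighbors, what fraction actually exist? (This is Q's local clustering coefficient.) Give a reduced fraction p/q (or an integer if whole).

1/45

Q's neighbors: J, K, L, M, N, O, P, R, S, and T (k = 10).
Possible neighbor pairs: C(10,2) = 45. Edges among them: J–N → e = 1.
Clustering(Q) = 1/45.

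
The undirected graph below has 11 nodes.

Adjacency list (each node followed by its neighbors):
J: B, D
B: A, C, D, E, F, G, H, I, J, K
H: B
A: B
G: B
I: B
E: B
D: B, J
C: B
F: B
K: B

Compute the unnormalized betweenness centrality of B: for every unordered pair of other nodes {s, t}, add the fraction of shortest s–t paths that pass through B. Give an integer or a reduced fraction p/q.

44

Pairs whose geodesics pass through B — C–A: 1; C–H: 1; C–F: 1; C–I: 1; C–E: 1; C–G: 1; C–J: 1; C–K: 1; C–D: 1; A–H: 1; A–F: 1; A–I: 1; A–E: 1; A–G: 1 … (+30 more pairs).
All other pairs contribute 0.
Summing the contributions gives betweenness(B) = 44.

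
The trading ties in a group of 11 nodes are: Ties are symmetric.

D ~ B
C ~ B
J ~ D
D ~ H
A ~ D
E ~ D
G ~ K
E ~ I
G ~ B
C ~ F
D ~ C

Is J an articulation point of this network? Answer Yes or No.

No

Even without J, every remaining node can still reach every other (the residual graph is connected), so J is not a cut vertex.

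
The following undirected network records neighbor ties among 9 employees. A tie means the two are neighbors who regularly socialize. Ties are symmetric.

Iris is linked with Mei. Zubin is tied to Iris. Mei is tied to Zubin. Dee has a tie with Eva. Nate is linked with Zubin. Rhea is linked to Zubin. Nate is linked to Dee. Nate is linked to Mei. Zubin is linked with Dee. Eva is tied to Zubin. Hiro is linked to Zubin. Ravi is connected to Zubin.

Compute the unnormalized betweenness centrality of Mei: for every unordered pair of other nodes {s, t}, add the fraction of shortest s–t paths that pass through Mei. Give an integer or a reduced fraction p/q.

1/2

Pairs whose geodesics pass through Mei — Nate–Iris: 1/2.
All other pairs contribute 0.
Summing the contributions gives betweenness(Mei) = 1/2.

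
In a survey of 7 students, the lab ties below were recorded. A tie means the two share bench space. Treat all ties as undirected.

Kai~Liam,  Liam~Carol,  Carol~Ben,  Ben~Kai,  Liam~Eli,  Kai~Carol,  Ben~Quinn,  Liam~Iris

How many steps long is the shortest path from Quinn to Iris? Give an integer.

4

One shortest route is Quinn – Ben – Carol – Liam – Iris, which uses 4 edges, and at distance 3 from Quinn we only reach {Liam}, which does not include Iris. So d(Quinn,Iris) = 4.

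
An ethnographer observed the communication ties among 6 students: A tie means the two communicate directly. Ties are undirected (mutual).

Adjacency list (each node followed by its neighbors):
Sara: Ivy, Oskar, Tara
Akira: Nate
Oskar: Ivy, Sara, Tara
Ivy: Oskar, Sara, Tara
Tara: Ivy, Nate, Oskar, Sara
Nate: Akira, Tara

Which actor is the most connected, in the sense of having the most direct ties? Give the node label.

Degrees — Akira:1, Ivy:3, Nate:2, Oskar:3, Sara:3, Tara:4.
The maximum is 4, attained only by Tara.

Tara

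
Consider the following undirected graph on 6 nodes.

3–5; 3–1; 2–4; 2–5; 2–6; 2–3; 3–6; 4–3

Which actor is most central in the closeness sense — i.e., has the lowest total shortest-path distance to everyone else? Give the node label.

3

Farness (sum of distances to all others) for each node — 1:9, 2:6, 3:5, 4:8, 5:8, 6:8.
The smallest farness is 5, for 3, so 3 has the highest closeness.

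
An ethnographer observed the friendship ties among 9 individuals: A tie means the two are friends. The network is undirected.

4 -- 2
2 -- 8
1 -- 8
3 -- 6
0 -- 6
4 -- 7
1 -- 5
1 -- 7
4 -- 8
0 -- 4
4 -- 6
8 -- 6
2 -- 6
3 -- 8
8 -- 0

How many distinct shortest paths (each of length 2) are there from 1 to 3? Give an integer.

1

The shortest distance is 2, and the only length-2 path is 1–8–3. So there is exactly 1 shortest path.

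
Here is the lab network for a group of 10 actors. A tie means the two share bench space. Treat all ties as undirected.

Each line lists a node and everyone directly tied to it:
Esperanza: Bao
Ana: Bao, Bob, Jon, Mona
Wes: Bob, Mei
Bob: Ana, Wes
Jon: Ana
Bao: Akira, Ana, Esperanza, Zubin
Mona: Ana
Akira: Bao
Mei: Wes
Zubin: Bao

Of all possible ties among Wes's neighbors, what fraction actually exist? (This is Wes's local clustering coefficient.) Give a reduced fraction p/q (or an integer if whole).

0

Wes's neighbors: Bob and Mei (k = 2).
Possible neighbor pairs: C(2,2) = 1. Edges among them: none → e = 0.
Clustering(Wes) = 0/1.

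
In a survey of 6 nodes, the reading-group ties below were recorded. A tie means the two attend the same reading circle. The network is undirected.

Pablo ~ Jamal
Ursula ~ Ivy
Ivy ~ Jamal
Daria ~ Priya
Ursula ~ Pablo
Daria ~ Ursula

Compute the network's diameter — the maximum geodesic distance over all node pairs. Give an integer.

4

Eccentricity of each node (its greatest distance to any other): Daria:3, Ivy:3, Jamal:4, Pablo:3, Priya:4, Ursula:2.
The maximum eccentricity is 4, realized for instance by the pair Jamal–Priya via Jamal – Pablo – Ursula – Daria – Priya. So the diameter is 4.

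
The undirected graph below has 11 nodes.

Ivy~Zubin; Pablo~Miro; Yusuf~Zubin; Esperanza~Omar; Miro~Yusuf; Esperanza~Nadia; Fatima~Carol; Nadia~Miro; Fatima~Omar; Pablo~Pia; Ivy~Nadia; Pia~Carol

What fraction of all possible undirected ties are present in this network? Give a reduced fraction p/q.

12/55

There are 12 edges and 11 nodes, so the maximum possible is C(11,2) = 55.
Density = 12/55.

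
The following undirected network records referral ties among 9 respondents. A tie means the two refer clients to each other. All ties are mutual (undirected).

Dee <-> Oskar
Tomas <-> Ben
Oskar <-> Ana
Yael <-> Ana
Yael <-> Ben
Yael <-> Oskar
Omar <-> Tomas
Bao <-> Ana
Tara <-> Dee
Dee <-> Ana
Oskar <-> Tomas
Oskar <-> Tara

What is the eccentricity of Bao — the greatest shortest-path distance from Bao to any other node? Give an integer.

4

Distances from Bao: Ana:1, Ben:3, Dee:2, Omar:4, Oskar:2, Tara:3, Tomas:3, Yael:2.
The largest is 4 (to Omar), so the eccentricity of Bao is 4.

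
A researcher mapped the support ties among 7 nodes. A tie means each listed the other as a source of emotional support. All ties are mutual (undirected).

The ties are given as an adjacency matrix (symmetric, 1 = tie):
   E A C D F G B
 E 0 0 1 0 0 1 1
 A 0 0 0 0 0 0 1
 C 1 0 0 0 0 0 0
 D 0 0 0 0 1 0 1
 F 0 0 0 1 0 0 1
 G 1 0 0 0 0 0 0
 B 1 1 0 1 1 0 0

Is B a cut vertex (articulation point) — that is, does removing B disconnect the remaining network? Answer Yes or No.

Removing B leaves {C, E, and G} with no path to {A}, so the network splits into 3 components. B is a cut vertex.

Yes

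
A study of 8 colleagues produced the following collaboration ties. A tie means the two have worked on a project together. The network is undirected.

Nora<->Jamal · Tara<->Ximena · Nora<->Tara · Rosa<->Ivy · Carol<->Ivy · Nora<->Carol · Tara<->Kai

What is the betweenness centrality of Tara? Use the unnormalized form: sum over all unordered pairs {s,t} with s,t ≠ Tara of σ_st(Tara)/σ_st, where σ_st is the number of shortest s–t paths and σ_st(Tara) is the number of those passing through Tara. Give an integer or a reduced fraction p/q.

Pairs whose geodesics pass through Tara — Rosa–Kai: 1; Rosa–Ximena: 1; Nora–Kai: 1; Nora–Ximena: 1; Carol–Kai: 1; Carol–Ximena: 1; Jamal–Kai: 1; Jamal–Ximena: 1; Ivy–Kai: 1; Ivy–Ximena: 1; Kai–Ximena: 1.
All other pairs contribute 0.
Summing the contributions gives betweenness(Tara) = 11.

11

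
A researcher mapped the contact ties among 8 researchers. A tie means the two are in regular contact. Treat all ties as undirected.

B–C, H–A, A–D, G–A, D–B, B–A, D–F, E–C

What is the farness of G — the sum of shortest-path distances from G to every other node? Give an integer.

17

Distances from G: A:1, B:2, C:3, D:2, E:4, F:3, H:2.
Sum = 1 + 2 + 3 + 2 + 4 + 3 + 2 = 17.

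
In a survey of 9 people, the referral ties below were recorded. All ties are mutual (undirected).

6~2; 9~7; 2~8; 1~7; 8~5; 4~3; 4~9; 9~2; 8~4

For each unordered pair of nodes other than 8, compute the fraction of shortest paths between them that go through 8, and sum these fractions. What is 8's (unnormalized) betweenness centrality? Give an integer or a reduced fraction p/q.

9

Pairs whose geodesics pass through 8 — 2–4: 1/2; 2–3: 1/2; 2–5: 1; 7–5: 2/2; 4–6: 1/2; 4–5: 1; 1–5: 2/2; 6–3: 1/2; 6–5: 1; 9–5: 2/2; 3–5: 1.
All other pairs contribute 0.
Summing the contributions gives betweenness(8) = 9.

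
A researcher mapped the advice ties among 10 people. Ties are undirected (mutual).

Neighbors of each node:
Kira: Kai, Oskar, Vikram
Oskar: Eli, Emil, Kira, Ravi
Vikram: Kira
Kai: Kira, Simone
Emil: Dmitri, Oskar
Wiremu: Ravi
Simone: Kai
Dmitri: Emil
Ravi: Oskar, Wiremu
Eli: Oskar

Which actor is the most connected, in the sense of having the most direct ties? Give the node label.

Degrees — Dmitri:1, Eli:1, Emil:2, Kai:2, Kira:3, Oskar:4, Ravi:2, Simone:1, Vikram:1, Wiremu:1.
The maximum is 4, attained only by Oskar.

Oskar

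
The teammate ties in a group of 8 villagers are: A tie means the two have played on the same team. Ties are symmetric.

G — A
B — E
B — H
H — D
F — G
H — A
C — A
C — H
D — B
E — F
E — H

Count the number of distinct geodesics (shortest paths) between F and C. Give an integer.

2

The shortest distance is 3. The length-3 paths are: F–E–H–C; F–G–A–C.
That gives 2 distinct shortest paths.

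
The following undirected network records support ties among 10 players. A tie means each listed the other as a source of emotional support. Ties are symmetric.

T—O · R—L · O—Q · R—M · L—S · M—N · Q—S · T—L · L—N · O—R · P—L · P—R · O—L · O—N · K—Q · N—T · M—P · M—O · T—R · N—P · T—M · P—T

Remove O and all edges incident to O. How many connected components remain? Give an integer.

O's neighbors (L, M, N, Q, R, and T) remain reachable from one another through other ties, so the rest of the network stays in one piece.

1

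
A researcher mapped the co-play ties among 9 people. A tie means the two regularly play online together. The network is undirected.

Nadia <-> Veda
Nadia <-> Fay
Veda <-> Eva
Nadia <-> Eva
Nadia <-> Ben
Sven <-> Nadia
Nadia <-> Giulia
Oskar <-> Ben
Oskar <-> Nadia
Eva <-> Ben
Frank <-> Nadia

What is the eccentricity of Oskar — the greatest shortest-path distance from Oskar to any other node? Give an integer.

Distances from Oskar: Ben:1, Eva:2, Fay:2, Frank:2, Giulia:2, Nadia:1, Sven:2, Veda:2.
The largest is 2 (to Eva, Fay, Giulia, Sven, Frank, and Veda), so the eccentricity of Oskar is 2.

2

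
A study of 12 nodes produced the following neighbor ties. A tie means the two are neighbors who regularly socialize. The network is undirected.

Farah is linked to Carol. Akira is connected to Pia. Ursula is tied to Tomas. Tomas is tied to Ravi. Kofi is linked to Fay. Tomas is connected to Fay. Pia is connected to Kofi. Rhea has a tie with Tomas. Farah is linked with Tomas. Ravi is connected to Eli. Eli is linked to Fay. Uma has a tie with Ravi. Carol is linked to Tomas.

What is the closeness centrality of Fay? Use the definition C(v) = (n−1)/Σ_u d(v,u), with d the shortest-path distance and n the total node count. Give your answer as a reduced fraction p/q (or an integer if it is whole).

Distances from Fay: Akira:3, Carol:2, Eli:1, Farah:2, Kofi:1, Pia:2, Ravi:2, Rhea:2, Tomas:1, Uma:3, Ursula:2. Sum = 21.
n = 12, so closeness = 11/21.

11/21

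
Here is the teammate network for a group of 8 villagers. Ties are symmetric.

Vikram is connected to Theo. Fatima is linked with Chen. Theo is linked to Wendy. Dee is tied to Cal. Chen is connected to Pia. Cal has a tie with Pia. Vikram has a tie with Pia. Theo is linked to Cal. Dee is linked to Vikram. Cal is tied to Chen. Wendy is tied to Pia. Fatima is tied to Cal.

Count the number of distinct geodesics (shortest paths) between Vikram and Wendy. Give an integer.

The shortest distance is 2. The length-2 paths are: Vikram–Pia–Wendy; Vikram–Theo–Wendy.
That gives 2 distinct shortest paths.

2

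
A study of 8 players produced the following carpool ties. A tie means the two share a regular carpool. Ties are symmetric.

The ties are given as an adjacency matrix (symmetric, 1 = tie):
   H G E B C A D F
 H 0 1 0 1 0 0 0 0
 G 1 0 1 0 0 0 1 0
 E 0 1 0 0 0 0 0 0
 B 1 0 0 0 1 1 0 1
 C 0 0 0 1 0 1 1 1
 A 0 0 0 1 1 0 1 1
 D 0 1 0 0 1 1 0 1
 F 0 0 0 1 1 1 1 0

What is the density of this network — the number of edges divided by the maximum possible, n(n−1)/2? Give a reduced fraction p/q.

There are 13 edges and 8 nodes, so the maximum possible is C(8,2) = 28.
Density = 13/28.

13/28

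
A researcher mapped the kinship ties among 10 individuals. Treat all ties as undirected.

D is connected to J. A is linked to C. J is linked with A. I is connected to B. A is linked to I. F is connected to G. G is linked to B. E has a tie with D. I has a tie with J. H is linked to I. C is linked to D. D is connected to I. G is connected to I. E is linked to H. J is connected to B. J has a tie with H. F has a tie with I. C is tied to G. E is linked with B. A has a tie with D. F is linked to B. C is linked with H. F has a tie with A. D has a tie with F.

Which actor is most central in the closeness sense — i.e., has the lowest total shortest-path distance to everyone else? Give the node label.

I

Farness (sum of distances to all others) for each node — A:13, B:13, C:14, D:12, E:15, F:13, G:14, H:14, I:11, J:13.
The smallest farness is 11, for I, so I has the highest closeness.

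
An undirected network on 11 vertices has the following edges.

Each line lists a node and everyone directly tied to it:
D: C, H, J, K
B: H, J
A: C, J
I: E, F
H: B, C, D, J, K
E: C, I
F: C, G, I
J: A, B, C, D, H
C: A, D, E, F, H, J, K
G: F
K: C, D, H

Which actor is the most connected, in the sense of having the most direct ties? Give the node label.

C

Degrees — A:2, B:2, C:7, D:4, E:2, F:3, G:1, H:5, I:2, J:5, K:3.
The maximum is 7, attained only by C.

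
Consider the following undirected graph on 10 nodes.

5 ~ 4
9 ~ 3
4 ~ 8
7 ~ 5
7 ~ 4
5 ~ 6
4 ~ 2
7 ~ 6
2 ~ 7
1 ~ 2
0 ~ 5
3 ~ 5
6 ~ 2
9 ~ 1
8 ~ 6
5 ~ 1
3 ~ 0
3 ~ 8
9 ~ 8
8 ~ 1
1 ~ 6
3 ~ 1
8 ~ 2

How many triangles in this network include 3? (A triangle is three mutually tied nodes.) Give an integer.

3's neighbors: 0, 1, 5, 8, and 9.
Neighbor pairs that are themselves tied: 3–0–5; 3–1–5; 3–1–8; 3–1–9; 3–8–9. Each forms one triangle with 3, for 5 in total.

5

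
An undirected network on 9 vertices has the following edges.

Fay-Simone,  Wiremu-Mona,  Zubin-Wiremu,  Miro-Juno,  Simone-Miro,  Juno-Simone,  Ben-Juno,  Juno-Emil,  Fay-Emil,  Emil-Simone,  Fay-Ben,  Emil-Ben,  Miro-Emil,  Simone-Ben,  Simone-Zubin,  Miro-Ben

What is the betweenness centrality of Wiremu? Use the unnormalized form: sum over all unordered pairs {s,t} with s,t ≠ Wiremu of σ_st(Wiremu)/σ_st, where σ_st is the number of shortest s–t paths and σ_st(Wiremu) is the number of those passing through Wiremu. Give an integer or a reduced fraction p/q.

Pairs whose geodesics pass through Wiremu — Juno–Mona: 1; Emil–Mona: 1; Fay–Mona: 1; Simone–Mona: 1; Ben–Mona: 1; Miro–Mona: 1; Zubin–Mona: 1.
All other pairs contribute 0.
Summing the contributions gives betweenness(Wiremu) = 7.

7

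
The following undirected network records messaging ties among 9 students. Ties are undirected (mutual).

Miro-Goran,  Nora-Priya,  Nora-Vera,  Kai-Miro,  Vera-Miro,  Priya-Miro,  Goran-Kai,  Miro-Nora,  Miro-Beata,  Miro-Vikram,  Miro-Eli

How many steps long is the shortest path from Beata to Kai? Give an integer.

One shortest route is Beata – Miro – Kai, which uses 2 edges, and Beata and Kai are not directly tied, so nothing shorter exists. So d(Beata,Kai) = 2.

2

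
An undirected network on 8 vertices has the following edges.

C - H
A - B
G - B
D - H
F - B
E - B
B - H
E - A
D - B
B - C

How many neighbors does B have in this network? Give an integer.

B is directly tied to A, C, D, E, F, G, and H. That is 7 neighbors, so the degree of B is 7.

7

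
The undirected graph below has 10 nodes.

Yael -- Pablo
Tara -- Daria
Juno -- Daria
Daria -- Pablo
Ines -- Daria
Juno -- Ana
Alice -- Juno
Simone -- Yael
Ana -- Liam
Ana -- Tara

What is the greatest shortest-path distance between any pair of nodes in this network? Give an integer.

Eccentricity of each node (its greatest distance to any other): Alice:5, Ana:5, Daria:3, Ines:4, Juno:4, Liam:6, Pablo:4, Simone:6, Tara:4, Yael:5.
The maximum eccentricity is 6, realized for instance by the pair Simone–Liam via Simone – Yael – Pablo – Daria – Tara – Ana – Liam. So the diameter is 6.

6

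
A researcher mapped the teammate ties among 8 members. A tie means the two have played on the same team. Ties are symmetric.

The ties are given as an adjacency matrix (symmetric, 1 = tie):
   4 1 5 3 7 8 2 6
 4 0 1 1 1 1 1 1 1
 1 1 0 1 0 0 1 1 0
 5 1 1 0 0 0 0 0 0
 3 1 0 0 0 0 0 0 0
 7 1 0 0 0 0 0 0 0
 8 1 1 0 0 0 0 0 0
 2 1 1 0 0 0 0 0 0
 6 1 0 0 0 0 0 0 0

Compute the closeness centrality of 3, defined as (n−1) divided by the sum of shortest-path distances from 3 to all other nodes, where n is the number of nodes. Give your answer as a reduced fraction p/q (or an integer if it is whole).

Distances from 3: 1:2, 2:2, 4:1, 5:2, 6:2, 7:2, 8:2. Sum = 13.
n = 8, so closeness = 7/13.

7/13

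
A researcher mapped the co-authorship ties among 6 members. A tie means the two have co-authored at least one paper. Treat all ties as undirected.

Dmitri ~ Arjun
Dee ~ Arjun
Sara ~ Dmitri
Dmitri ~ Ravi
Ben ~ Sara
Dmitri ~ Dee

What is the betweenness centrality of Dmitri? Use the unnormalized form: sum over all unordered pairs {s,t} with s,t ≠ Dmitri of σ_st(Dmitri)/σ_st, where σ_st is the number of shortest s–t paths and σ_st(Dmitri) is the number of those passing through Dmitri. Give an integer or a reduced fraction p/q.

Pairs whose geodesics pass through Dmitri — Dee–Sara: 1; Dee–Ravi: 1; Dee–Ben: 1; Sara–Ravi: 1; Sara–Arjun: 1; Ravi–Arjun: 1; Ravi–Ben: 1; Arjun–Ben: 1.
All other pairs contribute 0.
Summing the contributions gives betweenness(Dmitri) = 8.

8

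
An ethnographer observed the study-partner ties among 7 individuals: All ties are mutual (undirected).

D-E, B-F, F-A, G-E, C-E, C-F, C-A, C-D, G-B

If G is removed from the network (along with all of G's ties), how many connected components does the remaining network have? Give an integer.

1

G's neighbors (B and E) remain reachable from one another through other ties, so the rest of the network stays in one piece.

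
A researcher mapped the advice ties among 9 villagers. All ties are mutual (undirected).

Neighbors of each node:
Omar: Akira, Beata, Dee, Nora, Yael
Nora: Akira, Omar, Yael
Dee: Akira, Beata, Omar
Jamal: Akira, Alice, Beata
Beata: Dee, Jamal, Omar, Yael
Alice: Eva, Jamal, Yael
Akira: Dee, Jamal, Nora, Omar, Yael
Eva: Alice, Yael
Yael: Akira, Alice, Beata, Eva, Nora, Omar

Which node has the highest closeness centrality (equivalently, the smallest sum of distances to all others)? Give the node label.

Yael

Farness (sum of distances to all others) for each node — Akira:11, Alice:14, Beata:12, Dee:15, Eva:15, Jamal:13, Nora:13, Omar:11, Yael:10.
The smallest farness is 10, for Yael, so Yael has the highest closeness.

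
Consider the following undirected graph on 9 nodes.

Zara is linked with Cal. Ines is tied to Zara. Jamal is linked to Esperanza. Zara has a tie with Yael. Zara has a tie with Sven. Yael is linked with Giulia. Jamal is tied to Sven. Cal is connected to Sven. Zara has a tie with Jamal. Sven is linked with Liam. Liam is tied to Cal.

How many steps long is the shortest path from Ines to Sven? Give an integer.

One shortest route is Ines – Zara – Sven, which uses 2 edges, and Ines and Sven are not directly tied, so nothing shorter exists. So d(Ines,Sven) = 2.

2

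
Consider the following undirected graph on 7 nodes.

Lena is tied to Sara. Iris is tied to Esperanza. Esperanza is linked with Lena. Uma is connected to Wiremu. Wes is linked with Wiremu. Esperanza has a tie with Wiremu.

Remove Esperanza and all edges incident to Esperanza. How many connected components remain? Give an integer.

3

Without Esperanza, the remaining ties split the others into: {Uma, Wes, Wiremu}; {Lena, Sara}; {Iris}.
That's 3 separate components.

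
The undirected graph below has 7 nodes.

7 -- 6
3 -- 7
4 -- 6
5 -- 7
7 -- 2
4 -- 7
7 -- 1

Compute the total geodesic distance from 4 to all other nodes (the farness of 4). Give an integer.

10

Distances from 4: 1:2, 2:2, 3:2, 5:2, 6:1, 7:1.
Sum = 2 + 2 + 2 + 2 + 1 + 1 = 10.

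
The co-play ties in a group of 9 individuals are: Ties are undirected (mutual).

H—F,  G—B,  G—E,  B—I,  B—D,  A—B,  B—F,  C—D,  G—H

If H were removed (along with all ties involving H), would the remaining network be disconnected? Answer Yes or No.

Even without H, every remaining node can still reach every other (the residual graph is connected), so H is not a cut vertex.

No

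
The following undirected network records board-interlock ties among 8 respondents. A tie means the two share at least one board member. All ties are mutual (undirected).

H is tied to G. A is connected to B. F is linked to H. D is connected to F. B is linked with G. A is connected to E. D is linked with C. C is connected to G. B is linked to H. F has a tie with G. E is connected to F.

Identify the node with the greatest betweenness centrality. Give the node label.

Unnormalized betweenness of each node: A:1, B:3, C:5/6, D:1, E:2, F:43/6, G:31/6, H:5/6.
F has the largest value, 43/6, making it the main broker — the node through which the most shortest paths run.

F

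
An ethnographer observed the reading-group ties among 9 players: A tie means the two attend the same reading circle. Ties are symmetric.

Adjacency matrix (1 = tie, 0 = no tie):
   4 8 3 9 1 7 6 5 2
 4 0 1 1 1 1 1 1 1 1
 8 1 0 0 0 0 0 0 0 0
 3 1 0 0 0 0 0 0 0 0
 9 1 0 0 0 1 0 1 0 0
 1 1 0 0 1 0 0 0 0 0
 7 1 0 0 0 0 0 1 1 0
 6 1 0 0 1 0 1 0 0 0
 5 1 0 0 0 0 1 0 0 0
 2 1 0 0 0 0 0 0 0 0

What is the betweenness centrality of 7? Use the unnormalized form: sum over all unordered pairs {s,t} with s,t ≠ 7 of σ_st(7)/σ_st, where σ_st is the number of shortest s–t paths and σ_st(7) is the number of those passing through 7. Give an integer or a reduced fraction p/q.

Pairs whose geodesics pass through 7 — 6–5: 1/2.
All other pairs contribute 0.
Summing the contributions gives betweenness(7) = 1/2.

1/2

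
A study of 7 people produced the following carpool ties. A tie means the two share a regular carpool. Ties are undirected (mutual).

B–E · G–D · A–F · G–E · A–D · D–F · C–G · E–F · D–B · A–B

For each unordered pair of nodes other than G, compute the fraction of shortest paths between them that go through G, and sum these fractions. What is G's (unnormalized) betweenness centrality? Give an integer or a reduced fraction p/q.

Pairs whose geodesics pass through G — B–C: 2/2; A–C: 1; F–C: 2/2; D–E: 1/3; D–C: 1; E–C: 1.
All other pairs contribute 0.
Summing the contributions gives betweenness(G) = 16/3.

16/3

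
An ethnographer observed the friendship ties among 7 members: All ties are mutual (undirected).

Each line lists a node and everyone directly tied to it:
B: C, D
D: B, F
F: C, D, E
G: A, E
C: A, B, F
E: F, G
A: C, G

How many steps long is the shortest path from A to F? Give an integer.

2

One shortest route is A – C – F, which uses 2 edges, and A and F are not directly tied, so nothing shorter exists. So d(A,F) = 2.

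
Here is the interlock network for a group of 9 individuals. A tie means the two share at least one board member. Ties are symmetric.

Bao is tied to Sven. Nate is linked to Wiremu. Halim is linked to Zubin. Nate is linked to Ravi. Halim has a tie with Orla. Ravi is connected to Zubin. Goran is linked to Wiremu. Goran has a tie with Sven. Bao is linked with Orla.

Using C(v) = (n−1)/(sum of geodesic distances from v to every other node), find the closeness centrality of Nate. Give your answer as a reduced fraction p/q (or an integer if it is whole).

Distances from Nate: Bao:4, Goran:2, Halim:3, Orla:4, Ravi:1, Sven:3, Wiremu:1, Zubin:2. Sum = 20.
n = 9, so closeness = 8/20 = 2/5.

2/5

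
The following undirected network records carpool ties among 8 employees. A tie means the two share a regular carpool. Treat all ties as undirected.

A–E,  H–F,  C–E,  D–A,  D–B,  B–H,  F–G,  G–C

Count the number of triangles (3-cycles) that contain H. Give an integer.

H's neighbors are B and F, but none of them are tied to each other, so no triangle contains H.

0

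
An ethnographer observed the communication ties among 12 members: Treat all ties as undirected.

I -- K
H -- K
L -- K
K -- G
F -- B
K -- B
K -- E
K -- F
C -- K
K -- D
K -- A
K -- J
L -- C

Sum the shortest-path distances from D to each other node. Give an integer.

Distances from D: A:2, B:2, C:2, E:2, F:2, G:2, H:2, I:2, J:2, K:1, L:2.
Sum = 2 + 2 + 2 + 2 + 2 + 2 + 2 + 2 + 2 + 1 + 2 = 21.

21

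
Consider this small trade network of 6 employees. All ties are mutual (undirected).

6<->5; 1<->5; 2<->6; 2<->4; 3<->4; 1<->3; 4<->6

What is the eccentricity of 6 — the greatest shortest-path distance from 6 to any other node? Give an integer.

Distances from 6: 1:2, 2:1, 3:2, 4:1, 5:1.
The largest is 2 (to 3 and 1), so the eccentricity of 6 is 2.

2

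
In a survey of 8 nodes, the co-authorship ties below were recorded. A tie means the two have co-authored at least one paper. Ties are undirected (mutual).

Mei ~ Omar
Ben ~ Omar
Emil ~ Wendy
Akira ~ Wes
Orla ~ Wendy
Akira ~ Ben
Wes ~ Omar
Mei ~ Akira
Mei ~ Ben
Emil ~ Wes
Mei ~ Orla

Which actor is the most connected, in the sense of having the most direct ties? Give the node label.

Mei

Degrees — Akira:3, Ben:3, Emil:2, Mei:4, Omar:3, Orla:2, Wendy:2, Wes:3.
The maximum is 4, attained only by Mei.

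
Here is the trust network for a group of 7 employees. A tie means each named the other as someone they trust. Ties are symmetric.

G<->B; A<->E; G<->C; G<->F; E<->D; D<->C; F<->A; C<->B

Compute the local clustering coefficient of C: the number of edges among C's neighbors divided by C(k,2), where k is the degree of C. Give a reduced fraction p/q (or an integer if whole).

1/3

C's neighbors: B, D, and G (k = 3).
Possible neighbor pairs: C(3,2) = 3. Edges among them: B–G → e = 1.
Clustering(C) = 1/3.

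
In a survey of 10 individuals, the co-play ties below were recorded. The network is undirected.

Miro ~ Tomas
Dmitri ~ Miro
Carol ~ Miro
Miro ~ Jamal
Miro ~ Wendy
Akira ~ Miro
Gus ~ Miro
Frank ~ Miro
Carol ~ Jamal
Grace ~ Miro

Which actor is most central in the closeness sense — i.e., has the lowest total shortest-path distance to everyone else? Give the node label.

Farness (sum of distances to all others) for each node — Akira:17, Carol:16, Dmitri:17, Frank:17, Grace:17, Gus:17, Jamal:16, Miro:9, Tomas:17, Wendy:17.
The smallest farness is 9, for Miro, so Miro has the highest closeness.

Miro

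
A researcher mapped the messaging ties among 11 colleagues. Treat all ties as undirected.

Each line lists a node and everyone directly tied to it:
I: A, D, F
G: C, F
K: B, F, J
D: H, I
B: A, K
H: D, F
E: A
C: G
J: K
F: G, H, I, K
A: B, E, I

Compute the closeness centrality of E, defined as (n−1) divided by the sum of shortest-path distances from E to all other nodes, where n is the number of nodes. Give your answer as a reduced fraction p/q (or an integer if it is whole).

Distances from E: A:1, B:2, C:5, D:3, F:3, G:4, H:4, I:2, J:4, K:3. Sum = 31.
n = 11, so closeness = 10/31.

10/31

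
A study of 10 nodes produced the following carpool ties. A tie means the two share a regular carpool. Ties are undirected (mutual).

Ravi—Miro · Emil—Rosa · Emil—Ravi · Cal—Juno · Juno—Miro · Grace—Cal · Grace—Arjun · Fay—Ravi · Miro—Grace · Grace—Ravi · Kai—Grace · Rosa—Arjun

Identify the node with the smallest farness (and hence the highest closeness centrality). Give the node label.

Grace

Farness (sum of distances to all others) for each node — Arjun:18, Cal:19, Emil:19, Fay:22, Grace:13, Juno:22, Kai:21, Miro:16, Ravi:14, Rosa:22.
The smallest farness is 13, for Grace, so Grace has the highest closeness.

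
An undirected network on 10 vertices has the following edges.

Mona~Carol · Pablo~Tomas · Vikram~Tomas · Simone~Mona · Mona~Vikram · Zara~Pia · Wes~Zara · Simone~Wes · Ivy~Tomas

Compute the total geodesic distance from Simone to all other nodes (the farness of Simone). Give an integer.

Distances from Simone: Carol:2, Ivy:4, Mona:1, Pablo:4, Pia:3, Tomas:3, Vikram:2, Wes:1, Zara:2.
Sum = 2 + 4 + 1 + 4 + 3 + 3 + 2 + 1 + 2 = 22.

22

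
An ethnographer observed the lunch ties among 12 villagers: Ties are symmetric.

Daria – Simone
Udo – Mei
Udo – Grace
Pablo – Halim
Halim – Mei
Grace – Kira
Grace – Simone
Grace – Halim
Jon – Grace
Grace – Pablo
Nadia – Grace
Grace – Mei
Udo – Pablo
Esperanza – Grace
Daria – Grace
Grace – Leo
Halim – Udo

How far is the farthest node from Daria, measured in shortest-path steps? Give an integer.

Distances from Daria: Esperanza:2, Grace:1, Halim:2, Jon:2, Kira:2, Leo:2, Mei:2, Nadia:2, Pablo:2, Simone:1, Udo:2.
The largest is 2 (to Pablo, Udo, Halim, Kira, Jon, Nadia, Esperanza, Mei, and Leo), so the eccentricity of Daria is 2.

2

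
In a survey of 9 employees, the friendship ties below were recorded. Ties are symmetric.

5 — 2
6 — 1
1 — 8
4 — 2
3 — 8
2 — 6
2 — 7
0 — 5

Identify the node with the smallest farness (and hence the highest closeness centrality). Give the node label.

2

Farness (sum of distances to all others) for each node — 0:27, 1:19, 2:15, 3:31, 4:22, 5:20, 6:16, 7:22, 8:24.
The smallest farness is 15, for 2, so 2 has the highest closeness.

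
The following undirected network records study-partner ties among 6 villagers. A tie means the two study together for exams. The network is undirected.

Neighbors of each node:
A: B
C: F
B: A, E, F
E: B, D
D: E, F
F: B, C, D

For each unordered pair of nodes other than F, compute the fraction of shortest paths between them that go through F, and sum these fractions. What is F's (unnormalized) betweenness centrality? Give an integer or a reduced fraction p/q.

5

Pairs whose geodesics pass through F — B–D: 1/2; B–C: 1; D–C: 1; D–A: 1/2; E–C: 2/2; C–A: 1.
All other pairs contribute 0.
Summing the contributions gives betweenness(F) = 5.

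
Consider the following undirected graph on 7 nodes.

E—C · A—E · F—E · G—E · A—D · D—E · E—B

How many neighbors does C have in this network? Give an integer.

1

C is directly tied to E. That is 1 neighbor, so the degree of C is 1.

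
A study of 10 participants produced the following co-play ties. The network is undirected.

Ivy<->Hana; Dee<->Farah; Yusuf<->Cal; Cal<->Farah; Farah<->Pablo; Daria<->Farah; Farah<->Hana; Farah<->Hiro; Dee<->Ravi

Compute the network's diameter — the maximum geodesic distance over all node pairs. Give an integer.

Eccentricity of each node (its greatest distance to any other): Cal:3, Daria:3, Dee:3, Farah:2, Hana:3, Hiro:3, Ivy:4, Pablo:3, Ravi:4, Yusuf:4.
The maximum eccentricity is 4, realized for instance by the pair Ivy–Yusuf via Ivy – Hana – Farah – Cal – Yusuf. So the diameter is 4.

4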